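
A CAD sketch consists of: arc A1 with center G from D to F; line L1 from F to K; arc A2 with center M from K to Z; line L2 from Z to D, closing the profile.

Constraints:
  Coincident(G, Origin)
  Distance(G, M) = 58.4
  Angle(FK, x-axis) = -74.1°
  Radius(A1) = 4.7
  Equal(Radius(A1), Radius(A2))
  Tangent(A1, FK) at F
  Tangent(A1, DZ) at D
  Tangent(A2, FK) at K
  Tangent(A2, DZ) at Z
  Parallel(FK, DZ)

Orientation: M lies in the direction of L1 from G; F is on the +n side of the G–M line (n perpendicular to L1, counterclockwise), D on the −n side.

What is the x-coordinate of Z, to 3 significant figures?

11.5

Tangency of A1 to both parallel lines with radius 4.7 puts F and D at G ± 4.7·n: F = (4.52, 1.29), D = (-4.52, -1.29). Equal radii place K and Z the same way about M: K = M + 4.7·n = (20.5, -54.9), Z = M − 4.7·n = (11.5, -57.5). So Z.x = 11.5.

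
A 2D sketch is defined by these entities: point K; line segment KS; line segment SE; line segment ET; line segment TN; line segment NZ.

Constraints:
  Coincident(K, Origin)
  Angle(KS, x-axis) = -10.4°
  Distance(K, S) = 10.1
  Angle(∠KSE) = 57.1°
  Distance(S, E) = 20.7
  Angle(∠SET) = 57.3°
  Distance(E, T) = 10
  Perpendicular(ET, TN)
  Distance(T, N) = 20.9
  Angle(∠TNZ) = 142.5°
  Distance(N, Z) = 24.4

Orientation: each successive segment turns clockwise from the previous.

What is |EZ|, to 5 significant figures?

40.549

K is at the origin; KS runs at -10.4° with length 10.1, so S = (9.9341, -1.8232). ∠KSE = 57.1° gives SE at -133.30° from the x-axis; with |SE| = 20.7, E = (-4.2624, -16.888). ∠SET = 57.3° gives ET at 104.00° from the x-axis; with |ET| = 10.0, T = (-6.6816, -7.1852). ET ⟂ TN, so TN runs at 14.000°; with |TN| = 20.9, N = (13.598, -2.1290). ∠TNZ = 142.5° gives NZ at -23.500° from the x-axis; with |NZ| = 24.4, Z = (35.974, -11.858). Then |EZ| = |Z − E| = 40.549.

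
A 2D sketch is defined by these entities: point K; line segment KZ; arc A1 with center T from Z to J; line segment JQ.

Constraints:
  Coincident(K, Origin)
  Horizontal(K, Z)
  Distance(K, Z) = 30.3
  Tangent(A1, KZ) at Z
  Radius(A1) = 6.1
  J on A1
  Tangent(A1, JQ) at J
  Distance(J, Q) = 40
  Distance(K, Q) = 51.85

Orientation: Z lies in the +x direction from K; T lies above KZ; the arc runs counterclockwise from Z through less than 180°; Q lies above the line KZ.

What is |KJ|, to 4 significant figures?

36.98

Checks: |TJ| = 6.100 ✓; ∠(TJ, JQ) = 90.00° ✓; |JQ| = 40.00 ✓; |KQ| = 51.85 ✓.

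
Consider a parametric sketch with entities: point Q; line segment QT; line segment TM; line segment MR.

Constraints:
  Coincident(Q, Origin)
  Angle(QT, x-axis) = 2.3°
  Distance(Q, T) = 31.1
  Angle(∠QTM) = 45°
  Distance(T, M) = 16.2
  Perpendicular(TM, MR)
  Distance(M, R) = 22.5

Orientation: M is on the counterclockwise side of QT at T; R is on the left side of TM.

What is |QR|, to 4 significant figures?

5.813

∠QTM = 45.0°, so TM runs at 2.3° + (180° − 45.0°) = 137.3° from the x-axis; with |TM| = 16.2, M = T + 16.2·(cos 137.3°, sin 137.3°) = (19.17, 12.23). TM is perpendicular to MR; with |MR| = 22.5 on the left of TM, R = M + 22.5·(-0.6782, -0.7349) = (3.911, -4.301). Then |QR| = |R − Q| = 5.813.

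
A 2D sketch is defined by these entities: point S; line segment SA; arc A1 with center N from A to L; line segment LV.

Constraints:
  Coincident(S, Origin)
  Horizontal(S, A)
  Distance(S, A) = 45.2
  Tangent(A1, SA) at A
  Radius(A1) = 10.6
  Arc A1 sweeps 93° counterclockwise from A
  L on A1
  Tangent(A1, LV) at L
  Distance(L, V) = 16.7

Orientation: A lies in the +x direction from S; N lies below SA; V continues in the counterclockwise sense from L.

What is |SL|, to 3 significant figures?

36.4

Tangency of A1 to SA means the radius NA is perpendicular to SA, so N = A + (0, -10.6) = (45.2, -10.6). On A1, A sits at bearing 90° from N; a 93° counterclockwise sweep puts L at bearing 183°, so L = N + 10.6·(cos 183°, sin 183°) = (34.6, -11.2). Then |SL| = |L − S| = 36.4.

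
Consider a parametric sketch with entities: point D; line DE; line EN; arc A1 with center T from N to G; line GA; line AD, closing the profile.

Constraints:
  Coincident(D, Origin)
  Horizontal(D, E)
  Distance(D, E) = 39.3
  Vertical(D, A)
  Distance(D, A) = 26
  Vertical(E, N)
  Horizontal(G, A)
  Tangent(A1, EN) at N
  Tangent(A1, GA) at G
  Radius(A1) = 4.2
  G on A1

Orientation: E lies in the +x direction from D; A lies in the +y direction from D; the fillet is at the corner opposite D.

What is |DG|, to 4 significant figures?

43.68

The virtual corner opposite D is at (39.30, 26.00). The tangent condition forces TN to be normal to EN and tangency of A1 to GA means the radius TG is perpendicular to GA, with radius 4.2, so the center T sits 4.2 in from both sides at T = (35.10, 21.80). That places the tangent points at N = (39.30, 21.80) on EN and G = (35.10, 26.00) on GA. Then |DG| = |G − D| = 43.68.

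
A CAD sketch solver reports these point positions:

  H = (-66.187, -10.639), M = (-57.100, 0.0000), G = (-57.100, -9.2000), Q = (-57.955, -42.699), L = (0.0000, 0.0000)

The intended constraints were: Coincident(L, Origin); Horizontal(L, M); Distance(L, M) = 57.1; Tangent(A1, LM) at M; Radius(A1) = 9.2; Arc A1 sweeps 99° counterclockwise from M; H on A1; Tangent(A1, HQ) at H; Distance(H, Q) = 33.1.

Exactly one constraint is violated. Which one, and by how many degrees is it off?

Tangent(A1, HQ) at H — off by 5.40°.

L = (0.00, 0.00) ✓; L.y = 0.00, M.y = 0.00 ✓; |LM| = 57.10 ✓; ∠(GM, ML) = 90.00° ✓; |GM| = 9.200 ✓; bearing(G→H) − bearing(G→M) = 99.00° ✓; |GH| = 9.200 ✓; ∠(GH, HQ) = 84.60° ✗; |HQ| = 33.10 ✓.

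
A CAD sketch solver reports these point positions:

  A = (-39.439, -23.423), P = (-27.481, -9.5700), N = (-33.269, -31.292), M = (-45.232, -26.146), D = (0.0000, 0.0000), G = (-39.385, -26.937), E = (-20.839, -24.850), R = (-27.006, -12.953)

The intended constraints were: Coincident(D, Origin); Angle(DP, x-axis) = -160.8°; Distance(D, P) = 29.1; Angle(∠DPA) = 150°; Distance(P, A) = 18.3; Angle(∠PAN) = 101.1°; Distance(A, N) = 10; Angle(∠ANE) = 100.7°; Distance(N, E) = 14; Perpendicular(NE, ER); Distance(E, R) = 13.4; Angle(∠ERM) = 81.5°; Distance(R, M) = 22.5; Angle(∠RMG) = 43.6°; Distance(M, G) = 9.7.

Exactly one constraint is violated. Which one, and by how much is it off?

Distance(M, G) = 9.7 — off by 3.80.

D = (0.00, 0.00) ✓; DP at -160.8° ✓; |DP| = 29.10 ✓; ∠DPA = 150.0° ✓; |PA| = 18.30 ✓; ∠PAN = 101.1° ✓; |AN| = 10.00 ✓; ∠ANE = 100.7° ✓; |NE| = 14.00 ✓; ∠(NE, ER) = 90.00° ✓; |ER| = 13.40 ✓; ∠ERM = 81.50° ✓; |RM| = 22.50 ✓; ∠RMG = 43.60° ✓; |MG| = 5.900 ✗.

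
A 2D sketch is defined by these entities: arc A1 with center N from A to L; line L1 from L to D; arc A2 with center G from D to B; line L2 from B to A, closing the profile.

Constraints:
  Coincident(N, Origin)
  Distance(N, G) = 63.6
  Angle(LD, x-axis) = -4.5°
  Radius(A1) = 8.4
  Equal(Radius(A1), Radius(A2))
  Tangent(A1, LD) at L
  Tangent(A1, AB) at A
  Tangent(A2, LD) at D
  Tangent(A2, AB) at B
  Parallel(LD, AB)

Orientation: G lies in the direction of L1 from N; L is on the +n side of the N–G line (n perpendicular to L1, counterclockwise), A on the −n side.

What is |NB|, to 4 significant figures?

64.15

The slot axis is L1's direction at -4.5°, so u = (cos -4.5°, sin -4.5°) = (0.9969, -0.07846) and n = (−sin -4.5°, cos -4.5°) = (0.07846, 0.9969). N is at the origin and G lies 63.6 along u from N, so G = 63.6·u = (63.40, -4.990). Tangency of A1 to both parallel lines with radius 8.4 puts L and A at N ± 8.4·n: L = (0.6591, 8.374), A = (-0.6591, -8.374). Equal radii place D and B the same way about G: D = G + 8.4·n = (64.06, 3.384), B = G − 8.4·n = (62.74, -13.36). Then |NB| = |B − N| = 64.15.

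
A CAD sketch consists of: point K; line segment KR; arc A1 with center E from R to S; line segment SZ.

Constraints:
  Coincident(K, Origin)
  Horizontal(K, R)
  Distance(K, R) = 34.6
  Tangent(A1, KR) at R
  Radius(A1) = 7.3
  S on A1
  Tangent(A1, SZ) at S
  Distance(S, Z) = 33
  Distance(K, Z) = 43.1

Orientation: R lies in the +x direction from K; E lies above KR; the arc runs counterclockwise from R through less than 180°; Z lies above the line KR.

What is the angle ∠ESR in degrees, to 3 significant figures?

26.3°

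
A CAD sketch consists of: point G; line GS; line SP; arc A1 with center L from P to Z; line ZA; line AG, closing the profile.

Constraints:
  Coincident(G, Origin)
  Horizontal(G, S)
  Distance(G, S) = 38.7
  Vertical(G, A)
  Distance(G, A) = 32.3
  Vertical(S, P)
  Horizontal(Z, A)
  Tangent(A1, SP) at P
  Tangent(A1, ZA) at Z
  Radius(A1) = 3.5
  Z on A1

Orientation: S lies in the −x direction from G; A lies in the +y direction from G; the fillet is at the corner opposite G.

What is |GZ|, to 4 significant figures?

47.77

G is at the origin; GS is horizontal with |GS| = 38.7 and S on the −x side, so S = (-38.70, 0.000). G and A share the same x with |GA| = 32.3 and A on the +y side, so A = (0.000, 32.30). The virtual corner opposite G is at (-38.70, 32.30). A1 meets SP tangentially, so LP is at right angles to SP and tangency of A1 to ZA means the radius LZ is perpendicular to ZA, with radius 3.5, so the center L sits 3.5 in from both sides at L = (-35.20, 28.80). That places the tangent points at P = (-38.70, 28.80) on SP and Z = (-35.20, 32.30) on ZA. Then |GZ| = |Z − G| = 47.77.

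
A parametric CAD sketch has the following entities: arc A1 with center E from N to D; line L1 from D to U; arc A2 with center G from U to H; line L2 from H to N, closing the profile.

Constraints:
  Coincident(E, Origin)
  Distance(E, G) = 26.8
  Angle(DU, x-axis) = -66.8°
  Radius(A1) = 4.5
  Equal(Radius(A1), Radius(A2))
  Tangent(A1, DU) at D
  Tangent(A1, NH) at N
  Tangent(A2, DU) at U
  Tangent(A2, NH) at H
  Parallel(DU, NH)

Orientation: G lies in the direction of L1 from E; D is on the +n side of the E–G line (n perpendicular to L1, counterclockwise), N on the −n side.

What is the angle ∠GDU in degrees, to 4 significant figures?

9.532°

The slot axis is L1's direction at -66.8°, so u = (cos -66.8°, sin -66.8°) = (0.3939, -0.9191) and n = (−sin -66.8°, cos -66.8°) = (0.9191, 0.3939). E is at the origin and G lies 26.8 along u from E, so G = 26.8·u = (10.56, -24.63). Tangency of A1 to both parallel lines with radius 4.5 puts D and N at E ± 4.5·n: D = (4.136, 1.773), N = (-4.136, -1.773). Equal radii place U and H the same way about G: U = G + 4.5·n = (14.69, -22.86), H = G − 4.5·n = (6.422, -26.41). Then cos ∠GDU = DG·DU / (|DG||DU|), giving 9.532°.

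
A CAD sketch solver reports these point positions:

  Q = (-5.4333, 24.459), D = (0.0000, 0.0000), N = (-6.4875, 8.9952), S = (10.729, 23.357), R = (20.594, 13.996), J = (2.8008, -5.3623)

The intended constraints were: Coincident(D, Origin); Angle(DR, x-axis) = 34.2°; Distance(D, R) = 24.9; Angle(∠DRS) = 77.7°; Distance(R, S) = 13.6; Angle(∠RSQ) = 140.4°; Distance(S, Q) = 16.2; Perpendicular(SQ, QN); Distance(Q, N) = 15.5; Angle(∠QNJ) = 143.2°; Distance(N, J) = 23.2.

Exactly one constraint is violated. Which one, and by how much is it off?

Distance(N, J) = 23.2 — off by 6.10.

D = (0.00, 0.00) ✓; DR at 34.20° ✓; |DR| = 24.90 ✓; ∠DRS = 77.70° ✓; |RS| = 13.60 ✓; ∠RSQ = 140.4° ✓; |SQ| = 16.20 ✓; ∠(SQ, QN) = 90.00° ✓; |QN| = 15.50 ✓; ∠QNJ = 143.2° ✓; |NJ| = 17.10 ✗.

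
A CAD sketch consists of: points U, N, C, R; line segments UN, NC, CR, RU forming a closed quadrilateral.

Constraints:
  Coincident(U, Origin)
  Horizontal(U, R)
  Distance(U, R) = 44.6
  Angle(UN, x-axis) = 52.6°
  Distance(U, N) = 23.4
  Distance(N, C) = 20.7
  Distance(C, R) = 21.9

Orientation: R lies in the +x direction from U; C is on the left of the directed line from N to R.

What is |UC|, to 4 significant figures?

40.03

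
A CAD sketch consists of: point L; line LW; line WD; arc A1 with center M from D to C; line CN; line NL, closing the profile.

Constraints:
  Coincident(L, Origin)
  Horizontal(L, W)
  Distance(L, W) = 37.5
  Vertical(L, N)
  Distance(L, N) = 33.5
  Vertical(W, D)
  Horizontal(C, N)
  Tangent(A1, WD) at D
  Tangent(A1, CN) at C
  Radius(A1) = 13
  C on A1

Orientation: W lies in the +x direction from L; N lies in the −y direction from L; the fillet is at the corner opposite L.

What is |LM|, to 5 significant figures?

31.945

LN is vertical with |LN| = 33.5 and N on the −y side, so N = (0.0000, -33.500). The virtual corner opposite L is at (37.500, -33.500). The tangent condition forces MD to be normal to WD and tangency of A1 to CN means the radius MC is perpendicular to CN, with radius 13.0, so the center M sits 13.0 in from both sides at M = (24.500, -20.500). Then |LM| = |M − L| = 31.945.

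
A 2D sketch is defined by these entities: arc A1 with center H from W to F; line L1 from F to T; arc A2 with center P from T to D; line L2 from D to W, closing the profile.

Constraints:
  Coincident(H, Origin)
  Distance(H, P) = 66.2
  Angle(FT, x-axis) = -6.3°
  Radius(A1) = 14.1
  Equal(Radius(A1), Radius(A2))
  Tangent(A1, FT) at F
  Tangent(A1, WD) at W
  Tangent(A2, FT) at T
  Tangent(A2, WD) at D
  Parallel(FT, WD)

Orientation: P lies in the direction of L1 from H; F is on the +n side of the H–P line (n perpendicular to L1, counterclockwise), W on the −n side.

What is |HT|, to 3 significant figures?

67.7

The slot axis is L1's direction at -6.3°, so u = (cos -6.3°, sin -6.3°) = (0.994, -0.110) and n = (−sin -6.3°, cos -6.3°) = (0.110, 0.994). H is at the origin and P lies 66.2 along u from H, so P = 66.2·u = (65.8, -7.26). Tangency of A1 to both parallel lines with radius 14.1 puts F and W at H ± 14.1·n: F = (1.55, 14.0), W = (-1.55, -14.0). Equal radii place T and D the same way about P: T = P + 14.1·n = (67.3, 6.75), D = P − 14.1·n = (64.3, -21.3). Then |HT| = |T − H| = 67.7.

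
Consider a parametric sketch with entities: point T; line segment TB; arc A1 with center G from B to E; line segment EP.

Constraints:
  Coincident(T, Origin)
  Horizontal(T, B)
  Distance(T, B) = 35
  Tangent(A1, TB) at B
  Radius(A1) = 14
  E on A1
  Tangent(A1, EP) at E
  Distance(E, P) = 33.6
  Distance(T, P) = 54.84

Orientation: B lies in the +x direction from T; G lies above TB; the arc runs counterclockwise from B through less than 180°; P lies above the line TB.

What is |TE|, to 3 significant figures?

51.2

T is at the origin; TB is horizontal with |TB| = 35.0 and B on the +x side, so B = (35.0, 0.00). Since A1 is tangent to TB there, GB ⟂ TB, so G = B + (0, 14) = (35.0, 14.0). Since GE ⟂ EP (tangency), |GP| = √(14.0² + 33.6²) = 36.4 regardless of where E sits on A1. So P lies on both circle(T, 54.84) and circle(G, 36.4); the above-TB intersection is P = (24.8, 48.9). E is the foot of the tangent from P: E = (45.9, 22.8).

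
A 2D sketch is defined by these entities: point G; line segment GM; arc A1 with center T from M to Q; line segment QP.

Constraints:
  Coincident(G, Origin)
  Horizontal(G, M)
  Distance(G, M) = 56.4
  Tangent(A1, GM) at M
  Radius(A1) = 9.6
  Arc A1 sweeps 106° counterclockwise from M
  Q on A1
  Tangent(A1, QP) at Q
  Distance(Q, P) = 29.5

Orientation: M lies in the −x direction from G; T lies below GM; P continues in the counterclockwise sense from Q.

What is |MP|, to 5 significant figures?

40.618

On A1, M sits at bearing 90° from T; a 106° counterclockwise sweep puts Q at bearing 196°, so Q = T + 9.6·(cos 196°, sin 196°) = (-65.628, -12.246). Tangency of A1 to QP means the radius TQ is perpendicular to QP, so QP runs along (−sin 196°, cos 196°); with |QP| = 29.5, P = (-57.497, -40.603). Then |MP| = |P − M| = 40.618.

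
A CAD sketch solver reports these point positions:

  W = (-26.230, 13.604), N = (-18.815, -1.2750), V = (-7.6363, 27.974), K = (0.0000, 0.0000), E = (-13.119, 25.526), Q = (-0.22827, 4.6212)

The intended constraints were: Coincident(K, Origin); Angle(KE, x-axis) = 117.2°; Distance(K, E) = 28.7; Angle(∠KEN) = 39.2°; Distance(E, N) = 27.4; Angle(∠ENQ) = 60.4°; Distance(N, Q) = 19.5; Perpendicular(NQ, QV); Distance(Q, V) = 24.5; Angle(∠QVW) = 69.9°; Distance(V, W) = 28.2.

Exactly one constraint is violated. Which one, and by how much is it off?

Distance(V, W) = 28.2 — off by 4.70.

K = (0.00, 0.00) ✓; KE at 117.2° ✓; |KE| = 28.70 ✓; ∠KEN = 39.20° ✓; |EN| = 27.40 ✓; ∠ENQ = 60.40° ✓; |NQ| = 19.50 ✓; ∠(NQ, QV) = 90.00° ✓; |QV| = 24.50 ✓; ∠QVW = 69.90° ✓; |VW| = 23.50 ✗.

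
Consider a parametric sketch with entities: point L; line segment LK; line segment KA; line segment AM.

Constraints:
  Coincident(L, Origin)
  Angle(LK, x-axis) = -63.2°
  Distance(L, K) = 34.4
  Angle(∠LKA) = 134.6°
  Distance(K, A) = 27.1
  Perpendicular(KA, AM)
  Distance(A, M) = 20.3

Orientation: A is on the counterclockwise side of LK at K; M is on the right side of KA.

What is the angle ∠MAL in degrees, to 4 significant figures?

115.5°

∠LKA = 134.6°, so KA runs at -63.2° + (180° − 134.6°) = -17.80° from the x-axis; with |KA| = 27.1, A = K + 27.1·(cos -17.80°, sin -17.80°) = (41.31, -38.99). KA ⟂ AM; with |AM| = 20.3 on the right of KA, M = A + 20.3·(-0.3057, -0.9521) = (35.11, -58.32). Then cos ∠MAL = AM·AL / (|AM||AL|), giving 115.5°.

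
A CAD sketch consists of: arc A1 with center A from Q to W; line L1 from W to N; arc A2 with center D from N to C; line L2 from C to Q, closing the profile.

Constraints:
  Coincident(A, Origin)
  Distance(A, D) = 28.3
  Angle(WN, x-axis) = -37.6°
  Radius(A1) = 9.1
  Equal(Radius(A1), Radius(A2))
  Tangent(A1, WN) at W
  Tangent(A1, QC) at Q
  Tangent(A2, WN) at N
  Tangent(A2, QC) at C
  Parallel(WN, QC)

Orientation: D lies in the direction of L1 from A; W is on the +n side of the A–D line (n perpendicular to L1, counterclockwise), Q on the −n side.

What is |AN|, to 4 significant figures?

29.73

Tangency of A1 to both parallel lines with radius 9.1 puts W and Q at A ± 9.1·n: W = (5.552, 7.210), Q = (-5.552, -7.210). Equal radii place N and C the same way about D: N = D + 9.1·n = (27.97, -10.06), C = D − 9.1·n = (16.87, -24.48). Then |AN| = |N − A| = 29.73.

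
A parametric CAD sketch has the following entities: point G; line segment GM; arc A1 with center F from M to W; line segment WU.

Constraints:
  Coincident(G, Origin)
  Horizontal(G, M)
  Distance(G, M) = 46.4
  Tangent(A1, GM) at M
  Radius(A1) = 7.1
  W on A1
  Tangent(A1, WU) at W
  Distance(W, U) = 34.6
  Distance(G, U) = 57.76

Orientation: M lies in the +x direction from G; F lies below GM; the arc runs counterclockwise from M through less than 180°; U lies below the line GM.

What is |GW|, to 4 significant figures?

39.96

Checks: |FW| = 7.100 ✓; ∠(FW, WU) = 90.00° ✓; |WU| = 34.60 ✓; |GU| = 57.76 ✓.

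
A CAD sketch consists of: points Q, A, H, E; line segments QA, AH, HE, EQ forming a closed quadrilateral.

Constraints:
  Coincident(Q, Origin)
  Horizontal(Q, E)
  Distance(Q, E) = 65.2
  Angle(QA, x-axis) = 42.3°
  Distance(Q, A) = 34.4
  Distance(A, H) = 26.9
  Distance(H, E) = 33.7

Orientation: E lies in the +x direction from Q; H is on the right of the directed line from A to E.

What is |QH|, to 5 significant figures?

31.780

Checks: Q.y = 0.00, E.y = 0.00 ✓; |AH| = 26.90 ✓; |HE| = 33.70 ✓.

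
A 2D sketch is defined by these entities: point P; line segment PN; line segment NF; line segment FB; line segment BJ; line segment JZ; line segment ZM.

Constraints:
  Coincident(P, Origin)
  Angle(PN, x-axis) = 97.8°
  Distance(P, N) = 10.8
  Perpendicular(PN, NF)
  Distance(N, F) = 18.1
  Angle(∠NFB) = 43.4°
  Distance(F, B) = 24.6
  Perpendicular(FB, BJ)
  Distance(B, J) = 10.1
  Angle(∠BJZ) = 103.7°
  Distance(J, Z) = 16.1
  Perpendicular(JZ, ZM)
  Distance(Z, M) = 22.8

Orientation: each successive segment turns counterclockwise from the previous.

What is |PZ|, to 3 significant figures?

14.9

P is at the origin; PN runs at 97.8° with length 10.8, so N = (-1.47, 10.7). PN is perpendicular to NF, so NF runs at -172°; with |NF| = 18.1, F = (-19.4, 8.24). ∠NFB = 43.4° gives FB at -35.6° from the x-axis; with |FB| = 24.6, B = (0.604, -6.08). The perpendicularity gives BJ at right angles to FB, so BJ runs at 54.4°; with |BJ| = 10.1, J = (6.48, 2.14). ∠BJZ = 103.7° gives JZ at 131° from the x-axis; with |JZ| = 16.1, Z = (-4.02, 14.3). Then |PZ| = |Z − P| = 14.9.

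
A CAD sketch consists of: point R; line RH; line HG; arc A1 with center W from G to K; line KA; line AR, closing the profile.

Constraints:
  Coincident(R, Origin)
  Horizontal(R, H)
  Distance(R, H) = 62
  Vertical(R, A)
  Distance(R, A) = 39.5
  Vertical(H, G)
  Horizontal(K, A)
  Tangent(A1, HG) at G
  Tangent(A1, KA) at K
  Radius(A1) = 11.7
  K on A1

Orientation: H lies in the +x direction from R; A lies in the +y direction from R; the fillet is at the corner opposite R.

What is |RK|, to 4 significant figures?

63.96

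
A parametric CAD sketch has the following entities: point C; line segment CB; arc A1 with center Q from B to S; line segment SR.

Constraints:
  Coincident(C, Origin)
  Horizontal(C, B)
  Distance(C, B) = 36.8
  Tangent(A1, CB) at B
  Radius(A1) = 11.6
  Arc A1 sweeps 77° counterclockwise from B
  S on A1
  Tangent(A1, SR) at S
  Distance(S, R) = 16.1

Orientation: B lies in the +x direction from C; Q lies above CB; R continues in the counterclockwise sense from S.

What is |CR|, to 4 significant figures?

57.31

On A1, B sits at bearing -90° from Q; a 77° counterclockwise sweep puts S at bearing -13°, so S = Q + 11.6·(cos -13°, sin -13°) = (48.10, 8.991). The tangent condition forces QS to be normal to SR, so SR runs along (−sin -13°, cos -13°); with |SR| = 16.1, R = (51.72, 24.68). Then |CR| = |R − C| = 57.31.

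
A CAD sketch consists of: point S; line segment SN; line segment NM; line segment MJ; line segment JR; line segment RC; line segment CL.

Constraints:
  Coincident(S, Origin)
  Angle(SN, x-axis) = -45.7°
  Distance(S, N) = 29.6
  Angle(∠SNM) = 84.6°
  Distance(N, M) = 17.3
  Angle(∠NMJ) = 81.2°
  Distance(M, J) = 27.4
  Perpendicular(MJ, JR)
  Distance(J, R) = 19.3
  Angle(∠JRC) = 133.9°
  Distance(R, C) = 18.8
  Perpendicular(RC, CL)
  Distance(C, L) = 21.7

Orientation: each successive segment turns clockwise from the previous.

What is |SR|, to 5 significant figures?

10.253

S is at the origin; SN runs at -45.7° with length 29.6, so N = (20.673, -21.185). ∠SNM = 84.6° gives NM at -141.10° from the x-axis; with |NM| = 17.3, M = (7.2095, -32.048). ∠NMJ = 81.2° gives MJ at 120.10° from the x-axis; with |MJ| = 27.4, J = (-6.5319, -8.3431). MJ is perpendicular to JR, so JR runs at 30.100°; with |JR| = 19.3, R = (10.166, 1.3360). Then |SR| = |R − S| = 10.253.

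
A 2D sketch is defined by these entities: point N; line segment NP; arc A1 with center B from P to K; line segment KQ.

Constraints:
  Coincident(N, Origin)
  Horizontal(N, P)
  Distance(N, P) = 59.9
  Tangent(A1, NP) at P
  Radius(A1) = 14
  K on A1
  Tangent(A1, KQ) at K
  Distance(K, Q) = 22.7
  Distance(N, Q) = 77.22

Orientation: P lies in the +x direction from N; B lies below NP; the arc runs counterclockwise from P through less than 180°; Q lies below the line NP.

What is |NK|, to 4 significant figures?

55.44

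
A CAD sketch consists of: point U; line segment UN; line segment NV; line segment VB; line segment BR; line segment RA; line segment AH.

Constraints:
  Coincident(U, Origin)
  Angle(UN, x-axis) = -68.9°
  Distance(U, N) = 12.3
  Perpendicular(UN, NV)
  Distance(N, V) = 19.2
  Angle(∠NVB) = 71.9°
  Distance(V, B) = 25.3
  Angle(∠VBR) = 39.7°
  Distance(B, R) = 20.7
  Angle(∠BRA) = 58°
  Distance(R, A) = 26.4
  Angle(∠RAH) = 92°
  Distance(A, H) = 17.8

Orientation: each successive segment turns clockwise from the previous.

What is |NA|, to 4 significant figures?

31.19

U is at the origin; UN runs at -68.9° with length 12.3, so N = (4.428, -11.48). The perpendicularity gives NV at right angles to UN, so NV runs at -158.9°; with |NV| = 19.2, V = (-13.48, -18.39). ∠NVB = 71.9° gives VB at 93.00° from the x-axis; with |VB| = 25.3, B = (-14.81, 6.878). ∠VBR = 39.7° gives BR at -47.30° from the x-axis; with |BR| = 20.7, R = (-0.7709, -8.335). ∠BRA = 58.0° gives RA at -169.3° from the x-axis; with |RA| = 26.4, A = (-26.71, -13.24). Then |NA| = |A − N| = 31.19.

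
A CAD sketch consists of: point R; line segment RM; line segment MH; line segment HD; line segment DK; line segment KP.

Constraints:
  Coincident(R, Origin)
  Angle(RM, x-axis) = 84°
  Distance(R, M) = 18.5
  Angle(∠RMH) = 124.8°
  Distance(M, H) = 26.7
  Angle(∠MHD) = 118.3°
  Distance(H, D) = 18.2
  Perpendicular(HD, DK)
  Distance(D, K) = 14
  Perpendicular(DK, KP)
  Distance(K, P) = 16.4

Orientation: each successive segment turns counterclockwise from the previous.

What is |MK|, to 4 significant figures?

32.29

R is at the origin; RM runs at 84.0° with length 18.5, so M = (1.934, 18.40). ∠RMH = 124.8° gives MH at 139.2° from the x-axis; with |MH| = 26.7, H = (-18.28, 35.84). ∠MHD = 118.3° gives HD at -159.1° from the x-axis; with |HD| = 18.2, D = (-35.28, 29.35). The perpendicularity gives DK at right angles to HD, so DK runs at -69.10°; with |DK| = 14.0, K = (-30.29, 16.27). Then |MK| = |K − M| = 32.29.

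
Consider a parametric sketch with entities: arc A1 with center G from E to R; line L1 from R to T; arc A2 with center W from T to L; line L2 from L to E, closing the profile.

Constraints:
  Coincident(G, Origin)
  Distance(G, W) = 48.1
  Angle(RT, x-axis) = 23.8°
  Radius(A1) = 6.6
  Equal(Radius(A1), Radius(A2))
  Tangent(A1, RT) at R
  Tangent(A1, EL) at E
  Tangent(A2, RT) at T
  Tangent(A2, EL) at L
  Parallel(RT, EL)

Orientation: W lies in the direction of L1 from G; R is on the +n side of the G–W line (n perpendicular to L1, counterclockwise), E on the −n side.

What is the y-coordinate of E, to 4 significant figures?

-6.039

The slot axis is L1's direction at 23.8°, so u = (cos 23.8°, sin 23.8°) = (0.9150, 0.4035) and n = (−sin 23.8°, cos 23.8°) = (-0.4035, 0.9150). G is at the origin and W lies 48.1 along u from G, so W = 48.1·u = (44.01, 19.41). Tangency of A1 to both parallel lines with radius 6.6 puts R and E at G ± 6.6·n: R = (-2.663, 6.039), E = (2.663, -6.039). So E.y = -6.039.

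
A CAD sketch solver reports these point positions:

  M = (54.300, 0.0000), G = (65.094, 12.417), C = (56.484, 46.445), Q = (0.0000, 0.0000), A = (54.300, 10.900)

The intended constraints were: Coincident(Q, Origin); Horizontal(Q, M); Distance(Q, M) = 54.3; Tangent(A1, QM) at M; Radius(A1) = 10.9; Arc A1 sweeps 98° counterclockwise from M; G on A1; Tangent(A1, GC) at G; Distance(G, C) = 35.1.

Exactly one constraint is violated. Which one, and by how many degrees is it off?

Tangent(A1, GC) at G — off by 6.20°.

Q = (0.00, 0.00) ✓; Q.y = 0.00, M.y = 0.00 ✓; |QM| = 54.30 ✓; ∠(AM, MQ) = 90.00° ✓; |AM| = 10.90 ✓; bearing(A→G) − bearing(A→M) = 98.00° ✓; |AG| = 10.90 ✓; ∠(AG, GC) = 83.80° ✗; |GC| = 35.10 ✓.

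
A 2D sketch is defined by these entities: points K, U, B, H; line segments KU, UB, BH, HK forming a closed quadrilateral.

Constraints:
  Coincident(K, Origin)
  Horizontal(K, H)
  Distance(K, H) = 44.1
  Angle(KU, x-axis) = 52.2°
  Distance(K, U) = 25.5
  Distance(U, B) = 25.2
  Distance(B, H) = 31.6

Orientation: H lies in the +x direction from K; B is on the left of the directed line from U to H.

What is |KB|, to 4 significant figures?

49.35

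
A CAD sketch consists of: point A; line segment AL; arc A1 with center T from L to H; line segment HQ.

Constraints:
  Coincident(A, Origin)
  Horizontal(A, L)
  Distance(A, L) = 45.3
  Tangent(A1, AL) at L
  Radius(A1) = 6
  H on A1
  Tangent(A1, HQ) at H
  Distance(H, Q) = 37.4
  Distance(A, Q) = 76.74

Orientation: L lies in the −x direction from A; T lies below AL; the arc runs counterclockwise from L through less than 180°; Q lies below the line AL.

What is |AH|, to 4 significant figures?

50.78

Checks: A.y = 0.00, L.y = 0.00 ✓; |TH| = 6.000 ✓; ∠(TH, HQ) = 90.00° ✓; |HQ| = 37.40 ✓; |AQ| = 76.74 ✓.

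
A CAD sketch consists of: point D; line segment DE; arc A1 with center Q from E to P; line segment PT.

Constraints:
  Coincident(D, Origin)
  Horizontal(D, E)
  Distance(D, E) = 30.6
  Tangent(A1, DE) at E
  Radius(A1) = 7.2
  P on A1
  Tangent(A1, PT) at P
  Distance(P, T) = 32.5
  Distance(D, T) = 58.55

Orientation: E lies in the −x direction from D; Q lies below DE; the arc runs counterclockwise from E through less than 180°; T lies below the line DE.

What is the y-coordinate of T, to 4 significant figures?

-37.05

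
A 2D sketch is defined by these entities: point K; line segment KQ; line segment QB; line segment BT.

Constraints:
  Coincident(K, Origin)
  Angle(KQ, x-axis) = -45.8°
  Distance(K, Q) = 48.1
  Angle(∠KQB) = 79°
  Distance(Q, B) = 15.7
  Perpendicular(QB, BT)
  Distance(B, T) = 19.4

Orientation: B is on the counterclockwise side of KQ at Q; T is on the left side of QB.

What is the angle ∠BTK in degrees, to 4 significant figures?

166.8°

∠KQB = 79.0°, so QB runs at -45.8° + (180° − 79.0°) = 55.20° from the x-axis; with |QB| = 15.7, B = Q + 15.7·(cos 55.20°, sin 55.20°) = (42.49, -21.59). QB is perpendicular to BT; with |BT| = 19.4 on the left of QB, T = B + 19.4·(-0.8211, 0.5707) = (26.56, -10.52). Then cos ∠BTK = TB·TK / (|TB||TK|), giving 166.8°.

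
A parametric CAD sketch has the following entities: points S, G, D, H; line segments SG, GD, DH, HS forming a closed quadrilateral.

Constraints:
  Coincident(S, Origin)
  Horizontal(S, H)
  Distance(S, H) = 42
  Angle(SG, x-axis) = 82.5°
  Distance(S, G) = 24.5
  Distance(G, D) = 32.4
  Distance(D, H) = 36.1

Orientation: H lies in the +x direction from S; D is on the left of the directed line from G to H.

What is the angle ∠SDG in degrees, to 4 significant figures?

26.61°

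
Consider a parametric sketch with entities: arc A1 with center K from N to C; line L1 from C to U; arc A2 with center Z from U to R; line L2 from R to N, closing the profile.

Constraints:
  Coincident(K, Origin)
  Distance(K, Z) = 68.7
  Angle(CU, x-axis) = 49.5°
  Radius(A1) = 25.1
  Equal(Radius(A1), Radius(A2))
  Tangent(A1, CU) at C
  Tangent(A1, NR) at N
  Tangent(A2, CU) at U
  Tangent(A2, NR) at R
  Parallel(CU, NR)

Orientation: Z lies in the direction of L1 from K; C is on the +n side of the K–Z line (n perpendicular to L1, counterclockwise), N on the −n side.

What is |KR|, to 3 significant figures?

73.1

The slot axis is L1's direction at 49.5°, so u = (cos 49.5°, sin 49.5°) = (0.649, 0.760) and n = (−sin 49.5°, cos 49.5°) = (-0.760, 0.649). K is at the origin and Z lies 68.7 along u from K, so Z = 68.7·u = (44.6, 52.2). Tangency of A1 to both parallel lines with radius 25.1 puts C and N at K ± 25.1·n: C = (-19.1, 16.3), N = (19.1, -16.3). Equal radii place U and R the same way about Z: U = Z + 25.1·n = (25.5, 68.5), R = Z − 25.1·n = (63.7, 35.9). Then |KR| = |R − K| = 73.1.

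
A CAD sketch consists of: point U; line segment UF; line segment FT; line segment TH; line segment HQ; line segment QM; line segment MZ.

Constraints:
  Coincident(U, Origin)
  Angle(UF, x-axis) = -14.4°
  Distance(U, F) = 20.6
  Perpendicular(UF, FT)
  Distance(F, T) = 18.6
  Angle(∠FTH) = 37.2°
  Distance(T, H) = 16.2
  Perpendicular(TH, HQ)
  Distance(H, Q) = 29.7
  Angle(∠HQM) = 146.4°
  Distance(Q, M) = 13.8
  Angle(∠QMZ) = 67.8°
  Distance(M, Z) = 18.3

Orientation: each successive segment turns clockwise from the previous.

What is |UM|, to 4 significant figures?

49.99

U is at the origin; UF runs at -14.4° with length 20.6, so F = (19.95, -5.123). UF is perpendicular to FT, so FT runs at -104.4°; with |FT| = 18.6, T = (15.33, -23.14). ∠FTH = 37.2° gives TH at 112.8° from the x-axis; with |TH| = 16.2, H = (9.049, -8.204). The perpendicularity gives HQ at right angles to TH, so HQ runs at 22.80°; with |HQ| = 29.7, Q = (36.43, 3.305). ∠HQM = 146.4° gives QM at -10.80° from the x-axis; with |QM| = 13.8, M = (49.98, 0.7189). Then |UM| = |M − U| = 49.99.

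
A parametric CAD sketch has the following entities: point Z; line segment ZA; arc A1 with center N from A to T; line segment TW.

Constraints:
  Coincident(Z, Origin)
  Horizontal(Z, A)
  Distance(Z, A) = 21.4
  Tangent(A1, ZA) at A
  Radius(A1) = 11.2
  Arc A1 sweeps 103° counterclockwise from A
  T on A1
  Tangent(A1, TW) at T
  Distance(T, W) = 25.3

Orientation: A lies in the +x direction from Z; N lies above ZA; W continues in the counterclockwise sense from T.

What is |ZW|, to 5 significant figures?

46.702

On A1, A sits at bearing -90° from N; a 103° counterclockwise sweep puts T at bearing 13°, so T = N + 11.2·(cos 13°, sin 13°) = (32.313, 13.719). The tangent condition forces NT to be normal to TW, so TW runs along (−sin 13°, cos 13°); with |TW| = 25.3, W = (26.622, 38.371). Then |ZW| = |W − Z| = 46.702.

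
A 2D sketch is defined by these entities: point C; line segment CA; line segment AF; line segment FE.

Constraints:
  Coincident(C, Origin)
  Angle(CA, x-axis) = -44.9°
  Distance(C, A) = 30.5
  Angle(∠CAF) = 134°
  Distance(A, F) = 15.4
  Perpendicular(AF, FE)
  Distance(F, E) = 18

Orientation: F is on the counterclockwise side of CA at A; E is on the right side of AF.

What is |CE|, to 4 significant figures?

54.16

C is at the origin; CA runs at -44.9° with length 30.5, so A = 30.5·(cos -44.9°, sin -44.9°) = (21.60, -21.53). ∠CAF = 134.0°, so AF runs at -44.9° + (180° − 134.0°) = 1.100° from the x-axis; with |AF| = 15.4, F = A + 15.4·(cos 1.100°, sin 1.100°) = (37.00, -21.23). The perpendicularity gives FE at right angles to AF; with |FE| = 18.0 on the right of AF, E = F + 18.0·(0.01920, -0.9998) = (37.35, -39.23). Then |CE| = |E − C| = 54.16.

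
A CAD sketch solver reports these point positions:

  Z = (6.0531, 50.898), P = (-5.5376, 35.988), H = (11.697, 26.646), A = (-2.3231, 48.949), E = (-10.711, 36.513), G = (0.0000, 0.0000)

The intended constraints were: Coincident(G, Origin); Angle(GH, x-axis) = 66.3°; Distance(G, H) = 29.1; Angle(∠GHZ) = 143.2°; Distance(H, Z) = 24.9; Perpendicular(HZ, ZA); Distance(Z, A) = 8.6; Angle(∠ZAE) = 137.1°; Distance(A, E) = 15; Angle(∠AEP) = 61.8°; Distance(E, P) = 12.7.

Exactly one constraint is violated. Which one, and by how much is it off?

Distance(E, P) = 12.7 — off by 7.50.

G = (0.00, 0.00) ✓; GH at 66.30° ✓; |GH| = 29.10 ✓; ∠GHZ = 143.2° ✓; |HZ| = 24.90 ✓; ∠(HZ, ZA) = 90.00° ✓; |ZA| = 8.600 ✓; ∠ZAE = 137.1° ✓; |AE| = 15.00 ✓; ∠AEP = 61.80° ✓; |EP| = 5.200 ✗.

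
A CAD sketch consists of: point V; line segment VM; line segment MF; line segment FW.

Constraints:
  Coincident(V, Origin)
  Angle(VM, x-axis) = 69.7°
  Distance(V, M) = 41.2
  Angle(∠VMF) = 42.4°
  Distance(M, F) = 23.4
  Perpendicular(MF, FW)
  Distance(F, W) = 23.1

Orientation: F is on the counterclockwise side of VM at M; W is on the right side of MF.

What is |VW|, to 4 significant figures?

51.36

V is at the origin; VM runs at 69.7° with length 41.2, so M = 41.2·(cos 69.7°, sin 69.7°) = (14.29, 38.64). ∠VMF = 42.4°, so MF runs at 69.7° + (180° − 42.4°) = 207.3° from the x-axis; with |MF| = 23.4, F = M + 23.4·(cos 207.3°, sin 207.3°) = (-6.500, 27.91). MF ⟂ FW; with |FW| = 23.1 on the right of MF, W = F + 23.1·(-0.4586, 0.8886) = (-17.09, 48.44). Then |VW| = |W − V| = 51.36.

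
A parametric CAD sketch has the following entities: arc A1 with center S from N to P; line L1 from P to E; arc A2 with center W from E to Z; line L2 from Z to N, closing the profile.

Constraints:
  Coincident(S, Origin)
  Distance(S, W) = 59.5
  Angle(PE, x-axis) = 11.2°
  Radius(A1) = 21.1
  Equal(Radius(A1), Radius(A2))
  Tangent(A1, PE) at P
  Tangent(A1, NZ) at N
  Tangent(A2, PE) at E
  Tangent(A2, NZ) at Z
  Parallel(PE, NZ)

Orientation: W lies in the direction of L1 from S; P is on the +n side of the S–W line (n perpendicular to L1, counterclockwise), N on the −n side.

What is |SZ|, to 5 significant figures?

63.130

The slot axis is L1's direction at 11.2°, so u = (cos 11.2°, sin 11.2°) = (0.98096, 0.19423) and n = (−sin 11.2°, cos 11.2°) = (-0.19423, 0.98096). S is at the origin and W lies 59.5 along u from S, so W = 59.5·u = (58.367, 11.557). Tangency of A1 to both parallel lines with radius 21.1 puts P and N at S ± 21.1·n: P = (-4.0983, 20.698), N = (4.0983, -20.698). Equal radii place E and Z the same way about W: E = W + 21.1·n = (54.268, 32.255), Z = W − 21.1·n = (62.465, -9.1412). Then |SZ| = |Z − S| = 63.130.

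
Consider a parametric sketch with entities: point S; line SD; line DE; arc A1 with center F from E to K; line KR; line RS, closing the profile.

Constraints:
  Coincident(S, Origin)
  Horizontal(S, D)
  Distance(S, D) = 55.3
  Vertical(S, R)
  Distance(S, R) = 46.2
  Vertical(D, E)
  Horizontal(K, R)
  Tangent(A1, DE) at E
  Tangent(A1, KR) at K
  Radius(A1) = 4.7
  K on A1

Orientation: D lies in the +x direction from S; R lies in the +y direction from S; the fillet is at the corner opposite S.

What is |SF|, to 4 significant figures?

65.44

S and R share the same x with |SR| = 46.2 and R on the +y side, so R = (0.000, 46.20). The virtual corner opposite S is at (55.30, 46.20). A1 meets DE tangentially, so FE is at right angles to DE and the tangent condition forces FK to be normal to KR, with radius 4.7, so the center F sits 4.7 in from both sides at F = (50.60, 41.50). Then |SF| = |F − S| = 65.44.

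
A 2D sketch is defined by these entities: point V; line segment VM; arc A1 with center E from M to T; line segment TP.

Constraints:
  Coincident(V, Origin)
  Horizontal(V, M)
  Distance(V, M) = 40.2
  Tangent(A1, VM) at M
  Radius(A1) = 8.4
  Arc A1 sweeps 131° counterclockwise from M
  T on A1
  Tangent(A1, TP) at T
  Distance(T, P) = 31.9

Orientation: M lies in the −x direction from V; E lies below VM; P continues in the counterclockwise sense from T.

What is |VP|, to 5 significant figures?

45.814

On A1, M sits at bearing 90° from E; a 131° counterclockwise sweep puts T at bearing 221°, so T = E + 8.4·(cos 221°, sin 221°) = (-46.540, -13.911). A1 meets TP tangentially, so ET is at right angles to TP, so TP runs along (−sin 221°, cos 221°); with |TP| = 31.9, P = (-25.611, -37.986). Then |VP| = |P − V| = 45.814.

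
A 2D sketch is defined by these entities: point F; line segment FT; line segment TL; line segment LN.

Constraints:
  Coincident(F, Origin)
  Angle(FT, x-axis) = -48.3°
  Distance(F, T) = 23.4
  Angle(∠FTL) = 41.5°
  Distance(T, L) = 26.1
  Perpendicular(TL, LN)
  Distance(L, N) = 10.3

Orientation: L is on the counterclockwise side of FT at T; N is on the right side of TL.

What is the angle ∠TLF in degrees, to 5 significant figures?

61.057°

F is at the origin; FT runs at -48.3° with length 23.4, so T = 23.4·(cos -48.3°, sin -48.3°) = (15.566, -17.471). ∠FTL = 41.5°, so TL runs at -48.3° + (180° − 41.5°) = 90.200° from the x-axis; with |TL| = 26.1, L = T + 26.1·(cos 90.200°, sin 90.200°) = (15.475, 8.6285). Then cos ∠TLF = LT·LF / (|LT||LF|), giving 61.057°.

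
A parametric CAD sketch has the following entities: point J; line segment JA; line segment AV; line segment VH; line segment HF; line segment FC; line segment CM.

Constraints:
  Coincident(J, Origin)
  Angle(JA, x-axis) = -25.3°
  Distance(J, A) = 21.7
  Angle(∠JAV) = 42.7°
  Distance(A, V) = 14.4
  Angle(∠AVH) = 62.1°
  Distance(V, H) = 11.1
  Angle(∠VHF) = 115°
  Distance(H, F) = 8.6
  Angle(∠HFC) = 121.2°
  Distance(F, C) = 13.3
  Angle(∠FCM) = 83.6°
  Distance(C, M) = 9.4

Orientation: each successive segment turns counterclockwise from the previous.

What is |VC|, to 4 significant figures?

20.22

J is at the origin; JA runs at -25.3° with length 21.7, so A = (19.62, -9.274). ∠JAV = 42.7° gives AV at 112.0° from the x-axis; with |AV| = 14.4, V = (14.22, 4.078). ∠AVH = 62.1° gives VH at -130.1° from the x-axis; with |VH| = 11.1, H = (7.074, -4.413). ∠VHF = 115.0° gives HF at -65.10° from the x-axis; with |HF| = 8.6, F = (10.70, -12.21). ∠HFC = 121.2° gives FC at -6.300° from the x-axis; with |FC| = 13.3, C = (23.92, -13.67). Then |VC| = |C − V| = 20.22.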